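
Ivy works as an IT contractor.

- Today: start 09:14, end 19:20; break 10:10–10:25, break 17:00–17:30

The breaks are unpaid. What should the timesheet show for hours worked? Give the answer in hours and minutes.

9 h 21 min

Today: 09:14–19:20 = 10 h 6 min; less 45 min break → 9 h 21 min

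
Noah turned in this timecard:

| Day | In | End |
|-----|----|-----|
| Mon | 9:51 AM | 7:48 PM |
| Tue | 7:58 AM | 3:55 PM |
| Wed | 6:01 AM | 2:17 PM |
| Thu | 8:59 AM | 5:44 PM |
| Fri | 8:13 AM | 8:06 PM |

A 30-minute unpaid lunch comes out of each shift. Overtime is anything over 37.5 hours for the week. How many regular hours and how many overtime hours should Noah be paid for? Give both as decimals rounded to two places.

Regular 37.50 hours, overtime 6.80 hours

Mon: 9:51 AM–7:48 PM = 9 h 57 min; less 30 min break → 9 h 27 min
Tue: 7:58 AM–3:55 PM = 7 h 57 min; less 30 min break → 7 h 27 min
Wed: 6:01 AM–2:17 PM = 8 h 16 min; less 30 min break → 7 h 46 min
Thu: 8:59 AM–5:44 PM = 8 h 45 min; less 30 min break → 8 h 15 min
Fri: 8:13 AM–8:06 PM = 11 h 53 min; less 30 min break → 11 h 23 min
Total worked: 44 h 18 min = 44.30 h.
Threshold 37.5 h → overtime 6 h 48 min, regular 37 h 30 min.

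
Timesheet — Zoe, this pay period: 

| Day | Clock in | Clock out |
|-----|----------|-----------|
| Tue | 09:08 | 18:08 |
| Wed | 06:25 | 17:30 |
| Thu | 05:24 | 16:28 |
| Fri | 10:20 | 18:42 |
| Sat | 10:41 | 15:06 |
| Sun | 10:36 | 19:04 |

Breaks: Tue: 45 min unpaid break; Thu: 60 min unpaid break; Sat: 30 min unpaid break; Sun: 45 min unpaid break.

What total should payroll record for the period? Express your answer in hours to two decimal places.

Tue: 09:08–18:08 = 9 h 0 min; less 45 min break → 8 h 15 min
Wed: 06:25–17:30 = 11 h 5 min
Thu: 05:24–16:28 = 11 h 4 min; less 60 min break → 10 h 4 min
Fri: 10:20–18:42 = 8 h 22 min
Sat: 10:41–15:06 = 4 h 25 min; less 30 min break → 3 h 55 min
Sun: 10:36–19:04 = 8 h 28 min; less 45 min break → 7 h 43 min
Total: 8 h 15 min + 11 h 5 min + 10 h 4 min + 8 h 22 min + 3 h 55 min + 7 h 43 min = 49 h 24 min.

49.40 hours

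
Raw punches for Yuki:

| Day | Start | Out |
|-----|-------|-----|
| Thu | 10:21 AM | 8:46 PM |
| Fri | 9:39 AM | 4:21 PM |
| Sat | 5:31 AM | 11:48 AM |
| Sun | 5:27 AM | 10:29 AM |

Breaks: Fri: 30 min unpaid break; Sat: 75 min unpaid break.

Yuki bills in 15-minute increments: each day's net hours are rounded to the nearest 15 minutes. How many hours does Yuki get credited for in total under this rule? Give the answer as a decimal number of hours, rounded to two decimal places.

26.75 hours

Thu: 10:21 AM–8:46 PM = 10 h 25 min → rounds to 10 h 30 min
Fri: 9:39 AM–4:21 PM = 6 h 42 min − 30 min = 6 h 12 min → rounds to 6 h 15 min
Sat: 5:31 AM–11:48 AM = 6 h 17 min − 75 min = 5 h 2 min → rounds to 5 h 0 min
Sun: 5:27 AM–10:29 AM = 5 h 2 min → rounds to 5 h 0 min
Total credited: 26 h 45 min.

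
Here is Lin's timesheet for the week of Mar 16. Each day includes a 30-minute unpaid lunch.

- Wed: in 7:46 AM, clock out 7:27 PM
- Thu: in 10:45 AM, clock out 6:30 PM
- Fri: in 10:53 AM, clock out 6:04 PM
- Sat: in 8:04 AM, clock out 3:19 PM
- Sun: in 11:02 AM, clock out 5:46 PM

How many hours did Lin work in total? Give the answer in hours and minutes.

Wed: 7:46 AM–7:27 PM = 11 h 41 min; less 30 min break → 11 h 11 min
Thu: 10:45 AM–6:30 PM = 7 h 45 min; less 30 min break → 7 h 15 min
Fri: 10:53 AM–6:04 PM = 7 h 11 min; less 30 min break → 6 h 41 min
Sat: 8:04 AM–3:19 PM = 7 h 15 min; less 30 min break → 6 h 45 min
Sun: 11:02 AM–5:46 PM = 6 h 44 min; less 30 min break → 6 h 14 min
Total: 11 h 11 min + 7 h 15 min + 6 h 41 min + 6 h 45 min + 6 h 14 min = 38 h 6 min.

38 h 6 min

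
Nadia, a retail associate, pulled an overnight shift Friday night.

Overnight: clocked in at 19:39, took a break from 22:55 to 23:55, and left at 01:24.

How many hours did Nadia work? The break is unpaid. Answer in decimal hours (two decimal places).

Overnight: 19:39 → midnight = 4 h 21 min; midnight → 01:24 = 1 h 24 min; span 5 h 45 min; less 60 min break → 4 h 45 min

4.75 hours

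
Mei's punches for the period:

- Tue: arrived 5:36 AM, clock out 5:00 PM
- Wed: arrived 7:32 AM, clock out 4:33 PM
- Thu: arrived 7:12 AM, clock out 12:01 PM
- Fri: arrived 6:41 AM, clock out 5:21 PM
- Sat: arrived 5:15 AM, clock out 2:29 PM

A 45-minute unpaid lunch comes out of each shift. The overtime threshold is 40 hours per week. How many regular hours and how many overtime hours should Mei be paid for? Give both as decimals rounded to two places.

Regular 40.00 hours, overtime 1.38 hours

Tue: 5:36 AM–5:00 PM = 11 h 24 min; less 45 min break → 10 h 39 min
Wed: 7:32 AM–4:33 PM = 9 h 1 min; less 45 min break → 8 h 16 min
Thu: 7:12 AM–12:01 PM = 4 h 49 min; less 45 min break → 4 h 4 min
Fri: 6:41 AM–5:21 PM = 10 h 40 min; less 45 min break → 9 h 55 min
Sat: 5:15 AM–2:29 PM = 9 h 14 min; less 45 min break → 8 h 29 min
Total worked: 41 h 23 min = 41.38 h.
Threshold 40 h → overtime 1 h 23 min, regular 40 h 0 min.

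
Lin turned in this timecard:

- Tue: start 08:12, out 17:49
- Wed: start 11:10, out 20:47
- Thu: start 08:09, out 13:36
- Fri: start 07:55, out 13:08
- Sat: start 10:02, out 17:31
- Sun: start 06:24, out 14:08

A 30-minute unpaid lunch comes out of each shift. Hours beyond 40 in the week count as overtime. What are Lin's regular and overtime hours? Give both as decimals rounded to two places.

Tue: 08:12–17:49 = 9 h 37 min; less 30 min break → 9 h 7 min
Wed: 11:10–20:47 = 9 h 37 min; less 30 min break → 9 h 7 min
Thu: 08:09–13:36 = 5 h 27 min; less 30 min break → 4 h 57 min
Fri: 07:55–13:08 = 5 h 13 min; less 30 min break → 4 h 43 min
Sat: 10:02–17:31 = 7 h 29 min; less 30 min break → 6 h 59 min
Sun: 06:24–14:08 = 7 h 44 min; less 30 min break → 7 h 14 min
Total worked: 42 h 7 min = 42.12 h.
Threshold 40 h → overtime 2 h 7 min, regular 40 h 0 min.

Regular 40.00 hours, overtime 2.12 hours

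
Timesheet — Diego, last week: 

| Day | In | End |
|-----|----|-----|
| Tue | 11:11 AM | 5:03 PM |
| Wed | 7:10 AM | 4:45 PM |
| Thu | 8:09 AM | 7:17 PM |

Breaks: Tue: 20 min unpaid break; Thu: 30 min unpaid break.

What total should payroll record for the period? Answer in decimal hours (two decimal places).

Tue: 11:11 AM–5:03 PM = 5 h 52 min; less 20 min break → 5 h 32 min
Wed: 7:10 AM–4:45 PM = 9 h 35 min
Thu: 8:09 AM–7:17 PM = 11 h 8 min; less 30 min break → 10 h 38 min
Total: 5 h 32 min + 9 h 35 min + 10 h 38 min = 25 h 45 min.

25.75 hours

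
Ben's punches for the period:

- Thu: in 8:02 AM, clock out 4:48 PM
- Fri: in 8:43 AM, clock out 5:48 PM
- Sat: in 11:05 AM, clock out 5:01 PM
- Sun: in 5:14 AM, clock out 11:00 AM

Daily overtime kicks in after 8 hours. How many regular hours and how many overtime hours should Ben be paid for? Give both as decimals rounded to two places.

Regular 27.70 hours, overtime 1.85 hours

Thu: 8:02 AM–4:48 PM = 8 h 46 min
Fri: 8:43 AM–5:48 PM = 9 h 5 min
Sat: 11:05 AM–5:01 PM = 5 h 56 min
Sun: 5:14 AM–11:00 AM = 5 h 46 min
Thu reg 8 h 0 min / OT 0 h 46 min; Fri reg 8 h 0 min / OT 1 h 5 min; Sat reg 5 h 56 min / OT 0 h 0 min; Sun reg 5 h 46 min / OT 0 h 0 min.
Totals: regular 27 h 42 min, overtime 1 h 51 min.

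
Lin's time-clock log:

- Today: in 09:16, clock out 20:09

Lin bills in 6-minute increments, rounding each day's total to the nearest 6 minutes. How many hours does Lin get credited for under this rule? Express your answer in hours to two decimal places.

Today: 09:16–20:09 = 10 h 53 min → rounds to 10 h 54 min

10.90 hours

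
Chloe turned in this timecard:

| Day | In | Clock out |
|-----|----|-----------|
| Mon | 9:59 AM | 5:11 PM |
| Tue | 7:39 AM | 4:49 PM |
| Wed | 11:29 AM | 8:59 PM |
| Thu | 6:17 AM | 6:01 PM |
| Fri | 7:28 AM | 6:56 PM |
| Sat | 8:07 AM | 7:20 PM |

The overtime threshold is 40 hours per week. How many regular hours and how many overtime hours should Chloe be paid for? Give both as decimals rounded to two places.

Mon: 9:59 AM–5:11 PM = 7 h 12 min
Tue: 7:39 AM–4:49 PM = 9 h 10 min
Wed: 11:29 AM–8:59 PM = 9 h 30 min
Thu: 6:17 AM–6:01 PM = 11 h 44 min
Fri: 7:28 AM–6:56 PM = 11 h 28 min
Sat: 8:07 AM–7:20 PM = 11 h 13 min
Total worked: 60 h 17 min = 60.28 h.
Threshold 40 h → overtime 20 h 17 min, regular 40 h 0 min.

Regular 40.00 hours, overtime 20.28 hours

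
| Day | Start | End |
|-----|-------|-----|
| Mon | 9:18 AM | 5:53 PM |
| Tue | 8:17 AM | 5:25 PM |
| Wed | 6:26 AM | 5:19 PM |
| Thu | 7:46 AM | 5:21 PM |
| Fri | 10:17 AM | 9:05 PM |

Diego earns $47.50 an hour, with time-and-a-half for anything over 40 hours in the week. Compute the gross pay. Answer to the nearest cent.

$2540.06

Mon: 9:18 AM–5:53 PM = 8 h 35 min
Tue: 8:17 AM–5:25 PM = 9 h 8 min
Wed: 6:26 AM–5:19 PM = 10 h 53 min
Thu: 7:46 AM–5:21 PM = 9 h 35 min
Fri: 10:17 AM–9:05 PM = 10 h 48 min
Total worked: 48 h 59 min = 2939 min.
Regular 40 h 0 min = 2400 min at $47.50/h; overtime 8 h 59 min = 539 min at $71.25/h.
Pay = (2400 × $47.50 + 539 × $71.25) ÷ 60 = $2540.06.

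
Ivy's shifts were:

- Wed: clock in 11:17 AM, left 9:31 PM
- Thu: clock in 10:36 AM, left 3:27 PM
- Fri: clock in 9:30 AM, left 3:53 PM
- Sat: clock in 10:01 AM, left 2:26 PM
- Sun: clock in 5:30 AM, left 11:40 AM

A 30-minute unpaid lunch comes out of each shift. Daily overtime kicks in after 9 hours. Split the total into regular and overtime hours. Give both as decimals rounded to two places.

Wed: 11:17 AM–9:31 PM = 10 h 14 min; less 30 min break → 9 h 44 min
Thu: 10:36 AM–3:27 PM = 4 h 51 min; less 30 min break → 4 h 21 min
Fri: 9:30 AM–3:53 PM = 6 h 23 min; less 30 min break → 5 h 53 min
Sat: 10:01 AM–2:26 PM = 4 h 25 min; less 30 min break → 3 h 55 min
Sun: 5:30 AM–11:40 AM = 6 h 10 min; less 30 min break → 5 h 40 min
Wed reg 9 h 0 min / OT 0 h 44 min; Thu reg 4 h 21 min / OT 0 h 0 min; Fri reg 5 h 53 min / OT 0 h 0 min; Sat reg 3 h 55 min / OT 0 h 0 min; Sun reg 5 h 40 min / OT 0 h 0 min.
Totals: regular 28 h 49 min, overtime 0 h 44 min.

Regular 28.82 hours, overtime 0.73 hours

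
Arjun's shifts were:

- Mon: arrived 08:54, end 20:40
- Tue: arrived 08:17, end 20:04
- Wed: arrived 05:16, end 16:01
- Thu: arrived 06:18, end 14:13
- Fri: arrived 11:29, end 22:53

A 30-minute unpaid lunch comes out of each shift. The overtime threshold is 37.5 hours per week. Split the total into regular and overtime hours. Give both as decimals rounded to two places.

Mon: 08:54–20:40 = 11 h 46 min; less 30 min break → 11 h 16 min
Tue: 08:17–20:04 = 11 h 47 min; less 30 min break → 11 h 17 min
Wed: 05:16–16:01 = 10 h 45 min; less 30 min break → 10 h 15 min
Thu: 06:18–14:13 = 7 h 55 min; less 30 min break → 7 h 25 min
Fri: 11:29–22:53 = 11 h 24 min; less 30 min break → 10 h 54 min
Total worked: 51 h 7 min = 51.12 h.
Threshold 37.5 h → overtime 13 h 37 min, regular 37 h 30 min.

Regular 37.50 hours, overtime 13.62 hours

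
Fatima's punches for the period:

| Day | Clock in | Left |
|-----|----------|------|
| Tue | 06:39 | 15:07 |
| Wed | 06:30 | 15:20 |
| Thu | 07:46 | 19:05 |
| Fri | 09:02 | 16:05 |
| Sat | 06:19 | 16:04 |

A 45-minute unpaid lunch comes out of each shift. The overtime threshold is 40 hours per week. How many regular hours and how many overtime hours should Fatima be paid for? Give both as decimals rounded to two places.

Regular 40.00 hours, overtime 1.67 hours

Tue: 06:39–15:07 = 8 h 28 min; less 45 min break → 7 h 43 min
Wed: 06:30–15:20 = 8 h 50 min; less 45 min break → 8 h 5 min
Thu: 07:46–19:05 = 11 h 19 min; less 45 min break → 10 h 34 min
Fri: 09:02–16:05 = 7 h 3 min; less 45 min break → 6 h 18 min
Sat: 06:19–16:04 = 9 h 45 min; less 45 min break → 9 h 0 min
Total worked: 41 h 40 min = 41.67 h.
Threshold 40 h → overtime 1 h 40 min, regular 40 h 0 min.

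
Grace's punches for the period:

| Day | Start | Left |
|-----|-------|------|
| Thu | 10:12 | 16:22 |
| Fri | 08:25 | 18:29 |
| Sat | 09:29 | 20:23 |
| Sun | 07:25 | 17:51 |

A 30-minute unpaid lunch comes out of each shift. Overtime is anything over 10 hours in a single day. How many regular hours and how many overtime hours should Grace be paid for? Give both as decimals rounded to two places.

Thu: 10:12–16:22 = 6 h 10 min; less 30 min break → 5 h 40 min
Fri: 08:25–18:29 = 10 h 4 min; less 30 min break → 9 h 34 min
Sat: 09:29–20:23 = 10 h 54 min; less 30 min break → 10 h 24 min
Sun: 07:25–17:51 = 10 h 26 min; less 30 min break → 9 h 56 min
Thu reg 5 h 40 min / OT 0 h 0 min; Fri reg 9 h 34 min / OT 0 h 0 min; Sat reg 10 h 0 min / OT 0 h 24 min; Sun reg 9 h 56 min / OT 0 h 0 min.
Totals: regular 35 h 10 min, overtime 0 h 24 min.

Regular 35.17 hours, overtime 0.40 hours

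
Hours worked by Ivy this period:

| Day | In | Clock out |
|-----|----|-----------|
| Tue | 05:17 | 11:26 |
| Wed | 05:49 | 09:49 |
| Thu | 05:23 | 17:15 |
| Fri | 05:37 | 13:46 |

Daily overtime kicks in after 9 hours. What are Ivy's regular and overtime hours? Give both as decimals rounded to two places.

Tue: 05:17–11:26 = 6 h 9 min
Wed: 05:49–09:49 = 4 h 0 min
Thu: 05:23–17:15 = 11 h 52 min
Fri: 05:37–13:46 = 8 h 9 min
Tue reg 6 h 9 min / OT 0 h 0 min; Wed reg 4 h 0 min / OT 0 h 0 min; Thu reg 9 h 0 min / OT 2 h 52 min; Fri reg 8 h 9 min / OT 0 h 0 min.
Totals: regular 27 h 18 min, overtime 2 h 52 min.

Regular 27.30 hours, overtime 2.87 hours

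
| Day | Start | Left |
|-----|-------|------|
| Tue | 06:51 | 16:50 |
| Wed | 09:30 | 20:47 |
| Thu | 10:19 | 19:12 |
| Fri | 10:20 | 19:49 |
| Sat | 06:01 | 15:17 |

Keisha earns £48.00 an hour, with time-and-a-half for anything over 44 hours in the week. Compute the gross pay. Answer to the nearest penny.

Tue: 06:51–16:50 = 9 h 59 min
Wed: 09:30–20:47 = 11 h 17 min
Thu: 10:19–19:12 = 8 h 53 min
Fri: 10:20–19:49 = 9 h 29 min
Sat: 06:01–15:17 = 9 h 16 min
Total worked: 48 h 54 min = 2934 min.
Regular 44 h 0 min = 2640 min at £48.00/h; overtime 4 h 54 min = 294 min at £72.00/h.
Pay = (2640 × £48.00 + 294 × £72.00) ÷ 60 = £2464.80.

£2464.80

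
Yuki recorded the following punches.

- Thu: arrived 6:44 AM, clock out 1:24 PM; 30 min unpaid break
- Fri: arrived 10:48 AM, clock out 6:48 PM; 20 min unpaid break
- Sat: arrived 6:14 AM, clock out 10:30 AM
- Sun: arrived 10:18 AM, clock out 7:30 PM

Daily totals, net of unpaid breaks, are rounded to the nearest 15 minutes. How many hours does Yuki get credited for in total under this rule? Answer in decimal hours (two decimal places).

27.50 hours

Thu: 6:44 AM–1:24 PM = 6 h 40 min − 30 min = 6 h 10 min → rounds to 6 h 15 min
Fri: 10:48 AM–6:48 PM = 8 h 0 min − 20 min = 7 h 40 min → rounds to 7 h 45 min
Sat: 6:14 AM–10:30 AM = 4 h 16 min → rounds to 4 h 15 min
Sun: 10:18 AM–7:30 PM = 9 h 12 min → rounds to 9 h 15 min
Total credited: 27 h 30 min.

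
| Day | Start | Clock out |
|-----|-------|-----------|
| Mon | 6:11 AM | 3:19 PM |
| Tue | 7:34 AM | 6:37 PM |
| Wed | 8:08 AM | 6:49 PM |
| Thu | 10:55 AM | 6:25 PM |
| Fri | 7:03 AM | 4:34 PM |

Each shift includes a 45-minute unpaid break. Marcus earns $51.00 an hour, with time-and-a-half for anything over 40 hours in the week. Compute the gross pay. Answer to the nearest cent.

$2356.20

Mon: 6:11 AM–3:19 PM = 9 h 8 min; less 45 min break → 8 h 23 min
Tue: 7:34 AM–6:37 PM = 11 h 3 min; less 45 min break → 10 h 18 min
Wed: 8:08 AM–6:49 PM = 10 h 41 min; less 45 min break → 9 h 56 min
Thu: 10:55 AM–6:25 PM = 7 h 30 min; less 45 min break → 6 h 45 min
Fri: 7:03 AM–4:34 PM = 9 h 31 min; less 45 min break → 8 h 46 min
Total worked: 44 h 8 min = 2648 min.
Regular 40 h 0 min = 2400 min at $51.00/h; overtime 4 h 8 min = 248 min at $76.50/h.
Pay = (2400 × $51.00 + 248 × $76.50) ÷ 60 = $2356.20.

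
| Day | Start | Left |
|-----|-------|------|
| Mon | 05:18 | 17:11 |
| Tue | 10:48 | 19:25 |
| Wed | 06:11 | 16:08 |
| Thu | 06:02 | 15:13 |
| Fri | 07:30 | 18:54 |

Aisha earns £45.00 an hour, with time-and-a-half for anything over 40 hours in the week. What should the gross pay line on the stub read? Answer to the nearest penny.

£2544.75

Mon: 05:18–17:11 = 11 h 53 min
Tue: 10:48–19:25 = 8 h 37 min
Wed: 06:11–16:08 = 9 h 57 min
Thu: 06:02–15:13 = 9 h 11 min
Fri: 07:30–18:54 = 11 h 24 min
Total worked: 51 h 2 min = 3062 min.
Regular 40 h 0 min = 2400 min at £45.00/h; overtime 11 h 2 min = 662 min at £67.50/h.
Pay = (2400 × £45.00 + 662 × £67.50) ÷ 60 = £2544.75.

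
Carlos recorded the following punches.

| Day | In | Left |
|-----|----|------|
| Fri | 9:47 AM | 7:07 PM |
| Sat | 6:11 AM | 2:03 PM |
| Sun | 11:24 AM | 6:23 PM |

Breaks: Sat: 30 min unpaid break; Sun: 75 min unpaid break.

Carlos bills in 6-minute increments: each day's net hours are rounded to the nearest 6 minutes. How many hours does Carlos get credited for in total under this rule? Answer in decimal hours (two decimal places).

22.40 hours

Fri: 9:47 AM–7:07 PM = 9 h 20 min → rounds to 9 h 18 min
Sat: 6:11 AM–2:03 PM = 7 h 52 min − 30 min = 7 h 22 min → rounds to 7 h 24 min
Sun: 11:24 AM–6:23 PM = 6 h 59 min − 75 min = 5 h 44 min → rounds to 5 h 42 min
Total credited: 22 h 24 min.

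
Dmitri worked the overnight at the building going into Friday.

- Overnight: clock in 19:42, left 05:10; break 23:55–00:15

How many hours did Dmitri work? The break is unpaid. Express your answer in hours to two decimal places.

9.13 hours

Overnight: 19:42 → midnight = 4 h 18 min; midnight → 05:10 = 5 h 10 min; span 9 h 28 min; less 20 min break → 9 h 8 min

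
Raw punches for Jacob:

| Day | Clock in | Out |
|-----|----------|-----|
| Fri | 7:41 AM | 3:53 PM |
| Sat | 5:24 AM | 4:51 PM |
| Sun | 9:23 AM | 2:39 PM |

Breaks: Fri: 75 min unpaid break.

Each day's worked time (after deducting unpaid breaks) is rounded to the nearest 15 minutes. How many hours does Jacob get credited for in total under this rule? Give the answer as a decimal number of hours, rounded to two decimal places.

Fri: 7:41 AM–3:53 PM = 8 h 12 min − 75 min = 6 h 57 min → rounds to 7 h 0 min
Sat: 5:24 AM–4:51 PM = 11 h 27 min → rounds to 11 h 30 min
Sun: 9:23 AM–2:39 PM = 5 h 16 min → rounds to 5 h 15 min
Total credited: 23 h 45 min.

23.75 hours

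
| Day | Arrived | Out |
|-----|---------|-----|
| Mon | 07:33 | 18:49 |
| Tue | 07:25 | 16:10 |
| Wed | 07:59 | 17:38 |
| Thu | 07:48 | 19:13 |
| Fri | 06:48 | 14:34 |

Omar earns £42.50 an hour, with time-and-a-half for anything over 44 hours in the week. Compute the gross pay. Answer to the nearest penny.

£2179.19

Mon: 07:33–18:49 = 11 h 16 min
Tue: 07:25–16:10 = 8 h 45 min
Wed: 07:59–17:38 = 9 h 39 min
Thu: 07:48–19:13 = 11 h 25 min
Fri: 06:48–14:34 = 7 h 46 min
Total worked: 48 h 51 min = 2931 min.
Regular 44 h 0 min = 2640 min at £42.50/h; overtime 4 h 51 min = 291 min at £63.75/h.
Pay = (2640 × £42.50 + 291 × £63.75) ÷ 60 = £2179.19.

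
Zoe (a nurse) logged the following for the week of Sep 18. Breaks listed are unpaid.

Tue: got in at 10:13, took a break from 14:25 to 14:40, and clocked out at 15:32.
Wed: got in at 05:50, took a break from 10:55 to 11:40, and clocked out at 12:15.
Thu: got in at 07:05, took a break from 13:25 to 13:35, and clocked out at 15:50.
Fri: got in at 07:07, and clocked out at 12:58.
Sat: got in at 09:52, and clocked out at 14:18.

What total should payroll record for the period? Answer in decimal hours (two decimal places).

29.60 hours

Tue: 10:13–15:32 = 5 h 19 min; less 15 min break → 5 h 4 min
Wed: 05:50–12:15 = 6 h 25 min; less 45 min break → 5 h 40 min
Thu: 07:05–15:50 = 8 h 45 min; less 10 min break → 8 h 35 min
Fri: 07:07–12:58 = 5 h 51 min
Sat: 09:52–14:18 = 4 h 26 min
Total: 5 h 4 min + 5 h 40 min + 8 h 35 min + 5 h 51 min + 4 h 26 min = 29 h 36 min.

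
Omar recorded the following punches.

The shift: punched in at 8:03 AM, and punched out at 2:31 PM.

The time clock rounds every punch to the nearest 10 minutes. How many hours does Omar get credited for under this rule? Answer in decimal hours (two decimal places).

6.50 hours

The shift: in 8:03 AM→8:00 AM, out 2:31 PM→2:30 PM; 6 h 30 min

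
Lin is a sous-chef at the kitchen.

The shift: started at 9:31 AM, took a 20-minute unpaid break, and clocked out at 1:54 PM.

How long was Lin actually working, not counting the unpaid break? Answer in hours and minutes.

4 h 3 min

The shift: 9:31 AM–1:54 PM = 4 h 23 min; less 20 min break → 4 h 3 min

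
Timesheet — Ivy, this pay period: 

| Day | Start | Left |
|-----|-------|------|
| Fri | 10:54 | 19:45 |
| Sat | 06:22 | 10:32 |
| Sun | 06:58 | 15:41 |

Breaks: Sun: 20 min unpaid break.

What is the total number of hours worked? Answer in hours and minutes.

21 h 24 min

Fri: 10:54–19:45 = 8 h 51 min
Sat: 06:22–10:32 = 4 h 10 min
Sun: 06:58–15:41 = 8 h 43 min; less 20 min break → 8 h 23 min
Total: 8 h 51 min + 4 h 10 min + 8 h 23 min = 21 h 24 min.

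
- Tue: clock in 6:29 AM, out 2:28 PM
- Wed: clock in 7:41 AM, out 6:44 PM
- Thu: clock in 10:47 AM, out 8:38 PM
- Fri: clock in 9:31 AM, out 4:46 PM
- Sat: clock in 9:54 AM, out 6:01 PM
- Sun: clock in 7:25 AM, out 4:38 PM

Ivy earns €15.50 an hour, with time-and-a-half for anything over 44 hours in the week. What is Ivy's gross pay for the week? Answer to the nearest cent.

€902.10

Tue: 6:29 AM–2:28 PM = 7 h 59 min
Wed: 7:41 AM–6:44 PM = 11 h 3 min
Thu: 10:47 AM–8:38 PM = 9 h 51 min
Fri: 9:31 AM–4:46 PM = 7 h 15 min
Sat: 9:54 AM–6:01 PM = 8 h 7 min
Sun: 7:25 AM–4:38 PM = 9 h 13 min
Total worked: 53 h 28 min = 3208 min.
Regular 44 h 0 min = 2640 min at €15.50/h; overtime 9 h 28 min = 568 min at €23.25/h.
Pay = (2640 × €15.50 + 568 × €23.25) ÷ 60 = €902.10.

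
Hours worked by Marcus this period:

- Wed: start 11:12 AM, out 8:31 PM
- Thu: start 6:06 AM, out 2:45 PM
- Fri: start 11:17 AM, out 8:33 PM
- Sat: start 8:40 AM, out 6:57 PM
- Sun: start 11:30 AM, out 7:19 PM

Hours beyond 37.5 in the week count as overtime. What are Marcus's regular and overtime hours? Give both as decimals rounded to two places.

Wed: 11:12 AM–8:31 PM = 9 h 19 min
Thu: 6:06 AM–2:45 PM = 8 h 39 min
Fri: 11:17 AM–8:33 PM = 9 h 16 min
Sat: 8:40 AM–6:57 PM = 10 h 17 min
Sun: 11:30 AM–7:19 PM = 7 h 49 min
Total worked: 45 h 20 min = 45.33 h.
Threshold 37.5 h → overtime 7 h 50 min, regular 37 h 30 min.

Regular 37.50 hours, overtime 7.83 hours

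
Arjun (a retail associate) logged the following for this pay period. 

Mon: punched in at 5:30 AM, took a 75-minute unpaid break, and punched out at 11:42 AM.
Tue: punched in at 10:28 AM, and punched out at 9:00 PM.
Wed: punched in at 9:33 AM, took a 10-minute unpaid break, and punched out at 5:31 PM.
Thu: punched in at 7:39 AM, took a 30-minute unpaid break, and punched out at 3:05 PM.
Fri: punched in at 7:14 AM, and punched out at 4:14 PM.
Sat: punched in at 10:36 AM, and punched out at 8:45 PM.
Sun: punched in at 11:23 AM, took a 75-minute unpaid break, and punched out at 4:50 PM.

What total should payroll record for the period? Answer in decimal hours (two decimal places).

Mon: 5:30 AM–11:42 AM = 6 h 12 min; less 75 min break → 4 h 57 min
Tue: 10:28 AM–9:00 PM = 10 h 32 min
Wed: 9:33 AM–5:31 PM = 7 h 58 min; less 10 min break → 7 h 48 min
Thu: 7:39 AM–3:05 PM = 7 h 26 min; less 30 min break → 6 h 56 min
Fri: 7:14 AM–4:14 PM = 9 h 0 min
Sat: 10:36 AM–8:45 PM = 10 h 9 min
Sun: 11:23 AM–4:50 PM = 5 h 27 min; less 75 min break → 4 h 12 min
Total: 4 h 57 min + 10 h 32 min + 7 h 48 min + 6 h 56 min + 9 h 0 min + 10 h 9 min + 4 h 12 min = 53 h 34 min.

53.57 hours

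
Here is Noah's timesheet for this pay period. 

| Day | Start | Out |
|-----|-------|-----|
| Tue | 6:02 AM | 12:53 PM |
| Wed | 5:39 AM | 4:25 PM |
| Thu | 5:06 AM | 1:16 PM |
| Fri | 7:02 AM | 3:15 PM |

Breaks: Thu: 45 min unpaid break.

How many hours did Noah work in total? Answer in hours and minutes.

33 h 15 min

Tue: 6:02 AM–12:53 PM = 6 h 51 min
Wed: 5:39 AM–4:25 PM = 10 h 46 min
Thu: 5:06 AM–1:16 PM = 8 h 10 min; less 45 min break → 7 h 25 min
Fri: 7:02 AM–3:15 PM = 8 h 13 min
Total: 6 h 51 min + 10 h 46 min + 7 h 25 min + 8 h 13 min = 33 h 15 min.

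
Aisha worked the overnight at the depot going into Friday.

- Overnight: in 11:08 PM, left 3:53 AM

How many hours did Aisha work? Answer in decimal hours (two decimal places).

Overnight: 11:08 PM → midnight = 0 h 52 min; midnight → 3:53 AM = 3 h 53 min; span 4 h 45 min

4.75 hours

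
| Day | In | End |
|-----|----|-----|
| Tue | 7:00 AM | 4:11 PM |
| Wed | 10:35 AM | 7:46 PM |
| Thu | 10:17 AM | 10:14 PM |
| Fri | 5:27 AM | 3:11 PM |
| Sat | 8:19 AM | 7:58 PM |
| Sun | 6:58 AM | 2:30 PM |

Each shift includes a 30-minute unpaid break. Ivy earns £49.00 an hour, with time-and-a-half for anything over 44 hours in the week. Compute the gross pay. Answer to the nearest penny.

£3055.15

Tue: 7:00 AM–4:11 PM = 9 h 11 min; less 30 min break → 8 h 41 min
Wed: 10:35 AM–7:46 PM = 9 h 11 min; less 30 min break → 8 h 41 min
Thu: 10:17 AM–10:14 PM = 11 h 57 min; less 30 min break → 11 h 27 min
Fri: 5:27 AM–3:11 PM = 9 h 44 min; less 30 min break → 9 h 14 min
Sat: 8:19 AM–7:58 PM = 11 h 39 min; less 30 min break → 11 h 9 min
Sun: 6:58 AM–2:30 PM = 7 h 32 min; less 30 min break → 7 h 2 min
Total worked: 56 h 14 min = 3374 min.
Regular 44 h 0 min = 2640 min at £49.00/h; overtime 12 h 14 min = 734 min at £73.50/h.
Pay = (2640 × £49.00 + 734 × £73.50) ÷ 60 = £3055.15.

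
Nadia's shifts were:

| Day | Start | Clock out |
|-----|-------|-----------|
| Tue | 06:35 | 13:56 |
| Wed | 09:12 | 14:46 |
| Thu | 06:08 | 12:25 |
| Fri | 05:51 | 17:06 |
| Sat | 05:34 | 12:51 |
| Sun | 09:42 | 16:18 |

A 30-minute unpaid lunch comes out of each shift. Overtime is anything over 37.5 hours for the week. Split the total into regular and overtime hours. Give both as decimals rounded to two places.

Tue: 06:35–13:56 = 7 h 21 min; less 30 min break → 6 h 51 min
Wed: 09:12–14:46 = 5 h 34 min; less 30 min break → 5 h 4 min
Thu: 06:08–12:25 = 6 h 17 min; less 30 min break → 5 h 47 min
Fri: 05:51–17:06 = 11 h 15 min; less 30 min break → 10 h 45 min
Sat: 05:34–12:51 = 7 h 17 min; less 30 min break → 6 h 47 min
Sun: 09:42–16:18 = 6 h 36 min; less 30 min break → 6 h 6 min
Total worked: 41 h 20 min = 41.33 h.
Threshold 37.5 h → overtime 3 h 50 min, regular 37 h 30 min.

Regular 37.50 hours, overtime 3.83 hours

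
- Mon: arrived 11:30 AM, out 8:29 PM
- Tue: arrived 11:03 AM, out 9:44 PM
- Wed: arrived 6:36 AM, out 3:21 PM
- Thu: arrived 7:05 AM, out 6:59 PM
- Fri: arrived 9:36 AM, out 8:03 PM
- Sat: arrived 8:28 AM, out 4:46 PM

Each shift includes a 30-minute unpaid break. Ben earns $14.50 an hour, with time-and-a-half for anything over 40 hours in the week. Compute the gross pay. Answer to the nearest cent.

Mon: 11:30 AM–8:29 PM = 8 h 59 min; less 30 min break → 8 h 29 min
Tue: 11:03 AM–9:44 PM = 10 h 41 min; less 30 min break → 10 h 11 min
Wed: 6:36 AM–3:21 PM = 8 h 45 min; less 30 min break → 8 h 15 min
Thu: 7:05 AM–6:59 PM = 11 h 54 min; less 30 min break → 11 h 24 min
Fri: 9:36 AM–8:03 PM = 10 h 27 min; less 30 min break → 9 h 57 min
Sat: 8:28 AM–4:46 PM = 8 h 18 min; less 30 min break → 7 h 48 min
Total worked: 56 h 4 min = 3364 min.
Regular 40 h 0 min = 2400 min at $14.50/h; overtime 16 h 4 min = 964 min at $21.75/h.
Pay = (2400 × $14.50 + 964 × $21.75) ÷ 60 = $929.45.

$929.45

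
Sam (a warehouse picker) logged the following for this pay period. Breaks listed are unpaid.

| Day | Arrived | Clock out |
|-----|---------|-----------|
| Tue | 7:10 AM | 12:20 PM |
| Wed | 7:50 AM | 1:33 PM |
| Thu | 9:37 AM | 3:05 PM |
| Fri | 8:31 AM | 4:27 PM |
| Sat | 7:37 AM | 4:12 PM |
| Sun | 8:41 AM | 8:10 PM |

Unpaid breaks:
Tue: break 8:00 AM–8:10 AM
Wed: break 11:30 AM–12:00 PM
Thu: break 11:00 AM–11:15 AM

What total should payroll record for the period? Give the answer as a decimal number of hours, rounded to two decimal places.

Tue: 7:10 AM–12:20 PM = 5 h 10 min; less 10 min break → 5 h 0 min
Wed: 7:50 AM–1:33 PM = 5 h 43 min; less 30 min break → 5 h 13 min
Thu: 9:37 AM–3:05 PM = 5 h 28 min; less 15 min break → 5 h 13 min
Fri: 8:31 AM–4:27 PM = 7 h 56 min
Sat: 7:37 AM–4:12 PM = 8 h 35 min
Sun: 8:41 AM–8:10 PM = 11 h 29 min
Total: 5 h 0 min + 5 h 13 min + 5 h 13 min + 7 h 56 min + 8 h 35 min + 11 h 29 min = 43 h 26 min.

43.43 hours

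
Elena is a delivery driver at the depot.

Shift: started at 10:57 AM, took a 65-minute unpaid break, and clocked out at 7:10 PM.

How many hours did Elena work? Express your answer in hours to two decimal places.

7.13 hours

Shift: 10:57 AM–7:10 PM = 8 h 13 min; less 65 min break → 7 h 8 min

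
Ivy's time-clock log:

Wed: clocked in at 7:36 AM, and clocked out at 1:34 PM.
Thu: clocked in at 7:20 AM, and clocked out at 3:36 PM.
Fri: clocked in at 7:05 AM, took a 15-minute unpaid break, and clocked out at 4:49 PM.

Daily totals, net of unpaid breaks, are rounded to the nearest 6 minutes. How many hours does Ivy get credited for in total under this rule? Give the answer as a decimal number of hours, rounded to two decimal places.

Wed: 7:36 AM–1:34 PM = 5 h 58 min → rounds to 6 h 0 min
Thu: 7:20 AM–3:36 PM = 8 h 16 min → rounds to 8 h 18 min
Fri: 7:05 AM–4:49 PM = 9 h 44 min − 15 min = 9 h 29 min → rounds to 9 h 30 min
Total credited: 23 h 48 min.

23.80 hours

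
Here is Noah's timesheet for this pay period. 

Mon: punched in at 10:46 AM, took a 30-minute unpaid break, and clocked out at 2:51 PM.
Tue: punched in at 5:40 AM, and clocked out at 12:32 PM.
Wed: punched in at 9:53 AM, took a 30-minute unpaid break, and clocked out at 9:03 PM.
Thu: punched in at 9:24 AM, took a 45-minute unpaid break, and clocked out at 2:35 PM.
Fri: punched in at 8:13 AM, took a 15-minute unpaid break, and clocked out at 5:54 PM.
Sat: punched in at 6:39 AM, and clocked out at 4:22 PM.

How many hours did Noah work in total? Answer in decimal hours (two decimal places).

44.70 hours

Mon: 10:46 AM–2:51 PM = 4 h 5 min; less 30 min break → 3 h 35 min
Tue: 5:40 AM–12:32 PM = 6 h 52 min
Wed: 9:53 AM–9:03 PM = 11 h 10 min; less 30 min break → 10 h 40 min
Thu: 9:24 AM–2:35 PM = 5 h 11 min; less 45 min break → 4 h 26 min
Fri: 8:13 AM–5:54 PM = 9 h 41 min; less 15 min break → 9 h 26 min
Sat: 6:39 AM–4:22 PM = 9 h 43 min
Total: 3 h 35 min + 6 h 52 min + 10 h 40 min + 4 h 26 min + 9 h 26 min + 9 h 43 min = 44 h 42 min.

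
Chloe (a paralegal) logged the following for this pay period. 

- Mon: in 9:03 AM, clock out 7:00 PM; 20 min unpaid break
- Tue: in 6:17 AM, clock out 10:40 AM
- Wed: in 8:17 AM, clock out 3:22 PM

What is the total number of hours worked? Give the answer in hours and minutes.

21 h 5 min

Mon: 9:03 AM–7:00 PM = 9 h 57 min; less 20 min break → 9 h 37 min
Tue: 6:17 AM–10:40 AM = 4 h 23 min
Wed: 8:17 AM–3:22 PM = 7 h 5 min
Total: 9 h 37 min + 4 h 23 min + 7 h 5 min = 21 h 5 min.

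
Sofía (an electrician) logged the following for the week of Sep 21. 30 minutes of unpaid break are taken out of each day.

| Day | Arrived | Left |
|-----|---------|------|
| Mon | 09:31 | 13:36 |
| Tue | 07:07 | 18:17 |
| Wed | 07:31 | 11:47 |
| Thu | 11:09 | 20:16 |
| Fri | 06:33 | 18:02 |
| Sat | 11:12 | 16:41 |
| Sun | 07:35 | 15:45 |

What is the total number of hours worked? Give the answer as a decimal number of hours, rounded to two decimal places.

50.27 hours

Mon: 09:31–13:36 = 4 h 5 min; less 30 min break → 3 h 35 min
Tue: 07:07–18:17 = 11 h 10 min; less 30 min break → 10 h 40 min
Wed: 07:31–11:47 = 4 h 16 min; less 30 min break → 3 h 46 min
Thu: 11:09–20:16 = 9 h 7 min; less 30 min break → 8 h 37 min
Fri: 06:33–18:02 = 11 h 29 min; less 30 min break → 10 h 59 min
Sat: 11:12–16:41 = 5 h 29 min; less 30 min break → 4 h 59 min
Sun: 07:35–15:45 = 8 h 10 min; less 30 min break → 7 h 40 min
Total: 3 h 35 min + 10 h 40 min + 3 h 46 min + 8 h 37 min + 10 h 59 min + 4 h 59 min + 7 h 40 min = 50 h 16 min.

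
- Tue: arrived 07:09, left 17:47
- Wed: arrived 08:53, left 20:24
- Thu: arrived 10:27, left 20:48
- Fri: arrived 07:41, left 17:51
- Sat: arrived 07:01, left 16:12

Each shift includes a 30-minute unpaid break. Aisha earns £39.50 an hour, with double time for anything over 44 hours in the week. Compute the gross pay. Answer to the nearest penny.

Tue: 07:09–17:47 = 10 h 38 min; less 30 min break → 10 h 8 min
Wed: 08:53–20:24 = 11 h 31 min; less 30 min break → 11 h 1 min
Thu: 10:27–20:48 = 10 h 21 min; less 30 min break → 9 h 51 min
Fri: 07:41–17:51 = 10 h 10 min; less 30 min break → 9 h 40 min
Sat: 07:01–16:12 = 9 h 11 min; less 30 min break → 8 h 41 min
Total worked: 49 h 21 min = 2961 min.
Regular 44 h 0 min = 2640 min at £39.50/h; overtime 5 h 21 min = 321 min at £79.00/h.
Pay = (2640 × £39.50 + 321 × £79.00) ÷ 60 = £2160.65.

£2160.65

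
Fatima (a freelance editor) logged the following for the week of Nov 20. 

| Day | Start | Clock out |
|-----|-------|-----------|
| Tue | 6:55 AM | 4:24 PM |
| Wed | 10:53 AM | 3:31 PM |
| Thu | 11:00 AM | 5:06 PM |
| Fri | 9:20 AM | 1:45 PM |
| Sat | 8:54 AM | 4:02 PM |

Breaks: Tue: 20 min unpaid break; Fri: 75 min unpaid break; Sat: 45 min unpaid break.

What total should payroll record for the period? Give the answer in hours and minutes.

Tue: 6:55 AM–4:24 PM = 9 h 29 min; less 20 min break → 9 h 9 min
Wed: 10:53 AM–3:31 PM = 4 h 38 min
Thu: 11:00 AM–5:06 PM = 6 h 6 min
Fri: 9:20 AM–1:45 PM = 4 h 25 min; less 75 min break → 3 h 10 min
Sat: 8:54 AM–4:02 PM = 7 h 8 min; less 45 min break → 6 h 23 min
Total: 9 h 9 min + 4 h 38 min + 6 h 6 min + 3 h 10 min + 6 h 23 min = 29 h 26 min.

29 h 26 min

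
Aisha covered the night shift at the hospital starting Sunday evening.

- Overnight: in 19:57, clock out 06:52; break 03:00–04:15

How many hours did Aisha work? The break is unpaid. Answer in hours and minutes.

9 h 40 min

Overnight: 19:57 → midnight = 4 h 3 min; midnight → 06:52 = 6 h 52 min; span 10 h 55 min; less 75 min break → 9 h 40 min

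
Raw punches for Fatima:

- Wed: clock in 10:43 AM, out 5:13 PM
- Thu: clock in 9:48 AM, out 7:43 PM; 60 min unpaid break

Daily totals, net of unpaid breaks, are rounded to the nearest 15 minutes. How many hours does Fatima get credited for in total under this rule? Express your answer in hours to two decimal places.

15.50 hours

Wed: 10:43 AM–5:13 PM = 6 h 30 min → rounds to 6 h 30 min
Thu: 9:48 AM–7:43 PM = 9 h 55 min − 60 min = 8 h 55 min → rounds to 9 h 0 min
Total credited: 15 h 30 min.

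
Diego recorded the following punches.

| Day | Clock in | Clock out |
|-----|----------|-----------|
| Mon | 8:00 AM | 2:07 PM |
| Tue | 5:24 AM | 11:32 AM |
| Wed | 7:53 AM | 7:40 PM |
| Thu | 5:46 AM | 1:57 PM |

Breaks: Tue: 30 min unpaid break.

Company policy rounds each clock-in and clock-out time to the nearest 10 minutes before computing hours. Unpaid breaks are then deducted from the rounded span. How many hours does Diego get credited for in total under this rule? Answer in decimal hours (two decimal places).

Mon: in 8:00 AM→8:00 AM, out 2:07 PM→2:10 PM; 6 h 10 min
Tue: in 5:24 AM→5:20 AM, out 11:32 AM→11:30 AM; 6 h 10 min − 30 min = 5 h 40 min
Wed: in 7:53 AM→7:50 AM, out 7:40 PM→7:40 PM; 11 h 50 min
Thu: in 5:46 AM→5:50 AM, out 1:57 PM→2:00 PM; 8 h 10 min
Total credited: 31 h 50 min.

31.83 hours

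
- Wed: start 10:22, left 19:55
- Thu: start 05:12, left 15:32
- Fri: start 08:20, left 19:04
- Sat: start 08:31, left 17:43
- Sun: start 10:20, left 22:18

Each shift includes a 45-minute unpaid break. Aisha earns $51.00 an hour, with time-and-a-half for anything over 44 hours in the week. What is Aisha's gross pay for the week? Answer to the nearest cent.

$2552.55

Wed: 10:22–19:55 = 9 h 33 min; less 45 min break → 8 h 48 min
Thu: 05:12–15:32 = 10 h 20 min; less 45 min break → 9 h 35 min
Fri: 08:20–19:04 = 10 h 44 min; less 45 min break → 9 h 59 min
Sat: 08:31–17:43 = 9 h 12 min; less 45 min break → 8 h 27 min
Sun: 10:20–22:18 = 11 h 58 min; less 45 min break → 11 h 13 min
Total worked: 48 h 2 min = 2882 min.
Regular 44 h 0 min = 2640 min at $51.00/h; overtime 4 h 2 min = 242 min at $76.50/h.
Pay = (2640 × $51.00 + 242 × $76.50) ÷ 60 = $2552.55.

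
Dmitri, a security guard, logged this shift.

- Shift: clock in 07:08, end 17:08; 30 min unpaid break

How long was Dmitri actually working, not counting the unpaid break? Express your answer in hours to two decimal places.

Shift: 07:08–17:08 = 10 h 0 min; less 30 min break → 9 h 30 min

9.50 hours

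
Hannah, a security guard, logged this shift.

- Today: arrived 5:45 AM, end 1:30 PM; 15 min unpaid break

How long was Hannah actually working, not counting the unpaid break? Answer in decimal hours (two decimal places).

Today: 5:45 AM–1:30 PM = 7 h 45 min; less 15 min break → 7 h 30 min

7.50 hours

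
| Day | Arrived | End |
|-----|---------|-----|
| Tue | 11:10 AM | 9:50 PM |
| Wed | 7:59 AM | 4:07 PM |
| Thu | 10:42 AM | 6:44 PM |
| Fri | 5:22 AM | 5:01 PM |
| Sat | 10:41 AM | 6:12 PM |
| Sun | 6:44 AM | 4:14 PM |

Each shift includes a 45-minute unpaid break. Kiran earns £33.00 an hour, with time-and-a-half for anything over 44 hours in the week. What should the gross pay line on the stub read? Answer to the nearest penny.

Tue: 11:10 AM–9:50 PM = 10 h 40 min; less 45 min break → 9 h 55 min
Wed: 7:59 AM–4:07 PM = 8 h 8 min; less 45 min break → 7 h 23 min
Thu: 10:42 AM–6:44 PM = 8 h 2 min; less 45 min break → 7 h 17 min
Fri: 5:22 AM–5:01 PM = 11 h 39 min; less 45 min break → 10 h 54 min
Sat: 10:41 AM–6:12 PM = 7 h 31 min; less 45 min break → 6 h 46 min
Sun: 6:44 AM–4:14 PM = 9 h 30 min; less 45 min break → 8 h 45 min
Total worked: 51 h 0 min = 3060 min.
Regular 44 h 0 min = 2640 min at £33.00/h; overtime 7 h 0 min = 420 min at £49.50/h.
Pay = (2640 × £33.00 + 420 × £49.50) ÷ 60 = £1798.50.

£1798.50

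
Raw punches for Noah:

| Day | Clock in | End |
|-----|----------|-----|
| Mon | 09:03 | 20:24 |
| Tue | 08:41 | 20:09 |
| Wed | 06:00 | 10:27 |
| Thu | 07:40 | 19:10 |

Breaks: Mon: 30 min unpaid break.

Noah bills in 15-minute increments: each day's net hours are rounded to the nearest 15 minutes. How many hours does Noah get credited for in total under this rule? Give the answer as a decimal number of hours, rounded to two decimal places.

Mon: 09:03–20:24 = 11 h 21 min − 30 min = 10 h 51 min → rounds to 10 h 45 min
Tue: 08:41–20:09 = 11 h 28 min → rounds to 11 h 30 min
Wed: 06:00–10:27 = 4 h 27 min → rounds to 4 h 30 min
Thu: 07:40–19:10 = 11 h 30 min → rounds to 11 h 30 min
Total credited: 38 h 15 min.

38.25 hours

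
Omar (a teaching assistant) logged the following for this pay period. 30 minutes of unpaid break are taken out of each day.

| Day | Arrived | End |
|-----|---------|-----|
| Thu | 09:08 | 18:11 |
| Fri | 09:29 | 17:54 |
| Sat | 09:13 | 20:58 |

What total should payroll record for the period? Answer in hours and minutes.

Thu: 09:08–18:11 = 9 h 3 min; less 30 min break → 8 h 33 min
Fri: 09:29–17:54 = 8 h 25 min; less 30 min break → 7 h 55 min
Sat: 09:13–20:58 = 11 h 45 min; less 30 min break → 11 h 15 min
Total: 8 h 33 min + 7 h 55 min + 11 h 15 min = 27 h 43 min.

27 h 43 min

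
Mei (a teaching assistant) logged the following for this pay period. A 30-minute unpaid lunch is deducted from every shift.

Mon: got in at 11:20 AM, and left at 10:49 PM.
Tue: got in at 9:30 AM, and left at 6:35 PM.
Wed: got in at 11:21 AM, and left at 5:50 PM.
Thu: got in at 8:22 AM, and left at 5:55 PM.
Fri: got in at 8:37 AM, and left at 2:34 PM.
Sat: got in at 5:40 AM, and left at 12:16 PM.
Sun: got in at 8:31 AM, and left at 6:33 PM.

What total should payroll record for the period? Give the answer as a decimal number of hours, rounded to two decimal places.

55.68 hours

Mon: 11:20 AM–10:49 PM = 11 h 29 min; less 30 min break → 10 h 59 min
Tue: 9:30 AM–6:35 PM = 9 h 5 min; less 30 min break → 8 h 35 min
Wed: 11:21 AM–5:50 PM = 6 h 29 min; less 30 min break → 5 h 59 min
Thu: 8:22 AM–5:55 PM = 9 h 33 min; less 30 min break → 9 h 3 min
Fri: 8:37 AM–2:34 PM = 5 h 57 min; less 30 min break → 5 h 27 min
Sat: 5:40 AM–12:16 PM = 6 h 36 min; less 30 min break → 6 h 6 min
Sun: 8:31 AM–6:33 PM = 10 h 2 min; less 30 min break → 9 h 32 min
Total: 10 h 59 min + 8 h 35 min + 5 h 59 min + 9 h 3 min + 5 h 27 min + 6 h 6 min + 9 h 32 min = 55 h 41 min.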